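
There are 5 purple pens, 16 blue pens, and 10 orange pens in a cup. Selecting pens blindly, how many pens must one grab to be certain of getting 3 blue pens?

The worst case draws every non-blue pen first: 5 + 10 = 15.
The next 3 draws are then forced to be blue, giving 15 + 3 = 18.

18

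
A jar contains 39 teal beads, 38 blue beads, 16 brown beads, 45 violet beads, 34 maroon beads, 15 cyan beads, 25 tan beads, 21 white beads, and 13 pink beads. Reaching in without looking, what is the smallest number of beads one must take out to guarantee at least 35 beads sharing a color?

227

In the worst case we take at most 34 of each color, but all 16 brown, all 15 cyan, all 25 tan, all 21 white, and all 13 pink (fewer than 34), giving 34 + 34 + 16 + 34 + 34 + 15 + 25 + 21 + 13 = 226.
One more bead then forces some color to 35, so 226 + 1 = 227.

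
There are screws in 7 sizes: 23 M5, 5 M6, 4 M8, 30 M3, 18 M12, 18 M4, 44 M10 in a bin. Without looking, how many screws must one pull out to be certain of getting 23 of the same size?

112

In the worst case we take at most 22 of each size, but all 5 M6, all 4 M8, all 18 M12, and all 18 M4 (fewer than 22), giving 22 + 5 + 4 + 22 + 18 + 18 + 22 = 111.
One more screw then forces some size to 23, so 111 + 1 = 112.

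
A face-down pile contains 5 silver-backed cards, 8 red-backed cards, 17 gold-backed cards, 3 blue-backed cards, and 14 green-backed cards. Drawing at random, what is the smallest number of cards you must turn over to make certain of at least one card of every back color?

The hardest back color to obtain is blue-backed: we could draw every other card first — 47 − 3 = 44 cards — without a single blue-backed one.
The next draw must be blue-backed, so 44 + 1 = 45.

45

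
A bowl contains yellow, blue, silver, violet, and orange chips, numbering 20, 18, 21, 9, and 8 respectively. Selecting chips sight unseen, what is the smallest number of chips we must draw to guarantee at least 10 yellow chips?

66

To avoid yellow chips as long as possible, exhaust the other 4 colors first.
The worst case draws every non-yellow chip first: 18 + 21 + 9 + 8 = 56.
The next 10 draws are then forced to be yellow, giving 56 + 10 = 66.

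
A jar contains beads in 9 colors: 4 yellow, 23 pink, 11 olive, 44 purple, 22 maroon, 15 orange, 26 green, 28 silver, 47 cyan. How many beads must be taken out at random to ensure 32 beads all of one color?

In the worst case we take at most 31 of each color, but all 4 yellow, all 23 pink, all 11 olive, all 22 maroon, all 15 orange, all 26 green, and all 28 silver (fewer than 31), giving 4 + 23 + 11 + 31 + 22 + 15 + 26 + 28 + 31 = 191.
One more bead then forces some color to 32, so 191 + 1 = 192.

192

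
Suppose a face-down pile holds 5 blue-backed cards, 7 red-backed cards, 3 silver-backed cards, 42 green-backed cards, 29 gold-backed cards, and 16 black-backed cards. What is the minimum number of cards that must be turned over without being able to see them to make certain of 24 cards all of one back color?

Treat the 6 back colors as pigeonholes.
In the worst case we take at most 23 of each back color, but all 5 blue-backed, all 7 red-backed, all 3 silver-backed, and all 16 black-backed (fewer than 23), giving 5 + 7 + 3 + 23 + 23 + 16 = 77.
One more card then forces some back color to 24, so 77 + 1 = 78.

78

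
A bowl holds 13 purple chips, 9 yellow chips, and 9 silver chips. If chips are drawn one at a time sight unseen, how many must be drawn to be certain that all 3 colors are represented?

The hardest color to obtain is yellow: we could draw every other chip first — 31 − 9 = 22 chips — without a single yellow one.
The next draw must be yellow, so 22 + 1 = 23.

23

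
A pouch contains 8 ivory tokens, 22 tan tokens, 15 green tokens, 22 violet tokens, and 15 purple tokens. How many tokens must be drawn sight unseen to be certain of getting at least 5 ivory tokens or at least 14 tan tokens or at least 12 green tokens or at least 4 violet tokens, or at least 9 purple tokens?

Each of the 5 colors has its own threshold; avoid all of them simultaneously.
The worst case stops just short of every target: 4 ivory, 13 tan, 11 green, 3 violet, 8 purple — 4 + 13 + 11 + 3 + 8 = 39 tokens.
One more token must push some color to its target, so 39 + 1 = 40.

40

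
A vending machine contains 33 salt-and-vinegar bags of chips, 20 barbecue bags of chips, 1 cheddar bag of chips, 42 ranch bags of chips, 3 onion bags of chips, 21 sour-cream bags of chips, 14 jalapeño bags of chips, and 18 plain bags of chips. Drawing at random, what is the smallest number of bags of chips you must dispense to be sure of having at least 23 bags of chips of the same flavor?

122

Treat the 8 flavors as pigeonholes.
In the worst case we take at most 22 of each flavor, but all 20 barbecue, all 1 cheddar, all 3 onion, all 21 sour-cream, all 14 jalapeño, and all 18 plain (fewer than 22), giving 22 + 20 + 1 + 22 + 3 + 21 + 14 + 18 = 121.
One more bag of chips then forces some flavor to 23, so 121 + 1 = 122.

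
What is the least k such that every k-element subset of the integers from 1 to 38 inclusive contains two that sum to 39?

20

Partition {1, …, 38} into 19 pairs: {1,38}, {2,37}, …, {19,20}.
Choosing 19 integers — say the integers 1 through 19 — takes one from each pair and avoids the property.
Choosing 20 forces two into the same pair by pigeonhole, and those sum to 39. So 20.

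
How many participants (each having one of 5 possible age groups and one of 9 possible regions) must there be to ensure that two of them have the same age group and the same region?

46

There are 5 × 9 = 45 (age group, region) combinations acting as pigeonholes.
With 45 participants we could place one in each, avoiding any repeat.
One more forces some (age group, region) pair to hold 2, so 45 + 1 = 46.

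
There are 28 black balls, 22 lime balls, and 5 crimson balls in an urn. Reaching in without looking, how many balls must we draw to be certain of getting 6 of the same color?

16

The worst case takes 5 balls of each color without reaching 6 of any: 3 × 5 = 15.
The next ball must bring some color to 6, so 15 + 1 = 16.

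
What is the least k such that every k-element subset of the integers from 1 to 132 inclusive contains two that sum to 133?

Partition {1, …, 132} into 66 pairs: {1,132}, {2,131}, …, {66,67}.
Choosing 66 integers — say the integers 1 through 66 — takes one from each pair and avoids the property.
Choosing 67 forces two into the same pair by pigeonhole, and those sum to 133. So 67.

67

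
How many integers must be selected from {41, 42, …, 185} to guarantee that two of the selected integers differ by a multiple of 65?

Group the integers by remainder mod 65; there are 65 residue classes, each nonempty in this range.
Choosing one from each class (65 integers) avoids any shared remainder.
One more choice must repeat a class, so two differ by a multiple of 65. Hence 65 + 1 = 66.

66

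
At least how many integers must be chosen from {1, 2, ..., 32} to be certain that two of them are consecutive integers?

Partition {1, …, 32} into 16 pairs: {1,2}, {3,4}, …, {31,32}.
Choosing 16 integers — say the 16 even numbers 2, 4, …, 32 — takes one from each pair and avoids the property.
Choosing 17 forces two into the same pair by pigeonhole, and those are consecutive. So 17.

17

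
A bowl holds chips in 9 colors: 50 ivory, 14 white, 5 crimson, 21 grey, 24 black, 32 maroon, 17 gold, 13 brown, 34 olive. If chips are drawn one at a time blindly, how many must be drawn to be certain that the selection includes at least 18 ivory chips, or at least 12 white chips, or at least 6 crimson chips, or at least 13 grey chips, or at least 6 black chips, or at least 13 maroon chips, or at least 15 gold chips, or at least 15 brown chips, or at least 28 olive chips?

The worst case stops just short of every target: 17 ivory, 11 white, 5 crimson, 12 grey, 5 black, 12 maroon, 14 gold, all 13 brown, 27 olive — 17 + 11 + 5 + 12 + 5 + 12 + 14 + 13 + 27 = 116 chips.
One more chip must push some color to its target, so 116 + 1 = 117.

117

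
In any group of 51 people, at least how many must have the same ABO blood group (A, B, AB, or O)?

13

If each of the 4 ABO blood groups held at most 12, the total would be at most 4 × 12 = 48 < 51, a contradiction.
So at least one holds ⌈51/4⌉ = 13.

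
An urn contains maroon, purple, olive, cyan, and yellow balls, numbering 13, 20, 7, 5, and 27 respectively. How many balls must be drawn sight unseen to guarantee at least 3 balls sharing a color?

The worst case takes 2 balls of each color without reaching 3 of any: 5 × 2 = 10.
The next ball must bring some color to 3, so 10 + 1 = 11.

11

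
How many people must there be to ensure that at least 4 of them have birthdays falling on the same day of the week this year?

There are 7 days of the week acting as pigeonholes.
With 7 × 3 = 21 people we could place exactly 3 in each, with no class reaching 4.
One more forces some class to hold 4, so 21 + 1 = 22.

22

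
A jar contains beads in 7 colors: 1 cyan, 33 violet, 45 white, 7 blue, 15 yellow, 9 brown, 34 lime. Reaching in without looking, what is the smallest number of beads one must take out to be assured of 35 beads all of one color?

134

In the worst case we take at most 34 of each color, but all 1 cyan, all 33 violet, all 7 blue, all 15 yellow, and all 9 brown (fewer than 34), giving 1 + 33 + 34 + 7 + 15 + 9 + 34 = 133.
One more bead then forces some color to 35, so 133 + 1 = 134.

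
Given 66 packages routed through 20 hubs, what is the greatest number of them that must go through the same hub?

4

The 66 packages fall into 20 hubs.
If each of the 20 hubs held at most 3, the total would be at most 20 × 3 = 60 < 66, a contradiction.
So at least one holds ⌈66/20⌉ = 4.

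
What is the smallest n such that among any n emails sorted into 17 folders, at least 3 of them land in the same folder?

35

There are 17 folders acting as pigeonholes.
With 17 × 2 = 34 emails we could place exactly 2 in each, with no class reaching 3.
One more forces some class to hold 3, so 34 + 1 = 35.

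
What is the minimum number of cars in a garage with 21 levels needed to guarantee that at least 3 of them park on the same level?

43

There are 21 levels acting as pigeonholes.
With 21 × 2 = 42 cars we could place exactly 2 in each, with no class reaching 3.
One more forces some class to hold 3, so 42 + 1 = 43.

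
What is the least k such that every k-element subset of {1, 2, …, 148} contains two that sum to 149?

75

Partition {1, …, 148} into 74 pairs: {1,148}, {2,147}, …, {74,75}.
Choosing 74 integers — say the integers 1 through 74 — takes one from each pair and avoids the property.
Choosing 75 forces two into the same pair by pigeonhole, and those sum to 149. So 75.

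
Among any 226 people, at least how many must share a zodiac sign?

19

If each of the 12 zodiac signs held at most 18, the total would be at most 12 × 18 = 216 < 226, a contradiction.
So at least one holds ⌈226/12⌉ = 19.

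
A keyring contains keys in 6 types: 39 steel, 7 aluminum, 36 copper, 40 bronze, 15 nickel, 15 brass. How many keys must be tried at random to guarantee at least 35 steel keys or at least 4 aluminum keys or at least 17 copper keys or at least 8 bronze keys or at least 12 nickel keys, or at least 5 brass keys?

The worst case stops just short of every target: 34 steel, 3 aluminum, 16 copper, 7 bronze, 11 nickel, 4 brass — 34 + 3 + 16 + 7 + 11 + 4 = 75 keys.
One more key must push some type to its target, so 75 + 1 = 76.

76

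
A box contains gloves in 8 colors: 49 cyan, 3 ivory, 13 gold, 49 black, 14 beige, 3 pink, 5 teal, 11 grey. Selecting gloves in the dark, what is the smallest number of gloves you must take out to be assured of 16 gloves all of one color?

80

In the worst case we take at most 15 of each color, but all 3 ivory, all 13 gold, all 14 beige, all 3 pink, all 5 teal, and all 11 grey (fewer than 15), giving 15 + 3 + 13 + 15 + 14 + 3 + 5 + 11 = 79.
One more glove then forces some color to 16, so 79 + 1 = 80.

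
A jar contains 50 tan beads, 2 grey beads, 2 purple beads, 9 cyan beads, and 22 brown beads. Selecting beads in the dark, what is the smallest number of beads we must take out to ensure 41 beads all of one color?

76

Treat the 5 colors as pigeonholes.
In the worst case we take at most 40 of each color, but all 2 grey, all 2 purple, all 9 cyan, and all 22 brown (fewer than 40), giving 40 + 2 + 2 + 9 + 22 = 75.
One more bead then forces some color to 41, so 75 + 1 = 76.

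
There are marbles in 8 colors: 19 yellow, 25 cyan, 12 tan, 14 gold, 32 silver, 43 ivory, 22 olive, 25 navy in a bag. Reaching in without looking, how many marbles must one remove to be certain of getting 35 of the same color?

184

In the worst case we take at most 34 of each color, but all 19 yellow, all 25 cyan, all 12 tan, all 14 gold, all 32 silver, all 22 olive, and all 25 navy (fewer than 34), giving 19 + 25 + 12 + 14 + 32 + 34 + 22 + 25 = 183.
One more marble then forces some color to 35, so 183 + 1 = 184.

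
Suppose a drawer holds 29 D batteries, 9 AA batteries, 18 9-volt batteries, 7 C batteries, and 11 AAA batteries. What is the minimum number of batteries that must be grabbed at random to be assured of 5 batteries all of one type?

Treat the 5 types as pigeonholes.
The worst case takes 4 batteries of each type without reaching 5 of any: 5 × 4 = 20.
The next battery must bring some type to 5, so 20 + 1 = 21.

21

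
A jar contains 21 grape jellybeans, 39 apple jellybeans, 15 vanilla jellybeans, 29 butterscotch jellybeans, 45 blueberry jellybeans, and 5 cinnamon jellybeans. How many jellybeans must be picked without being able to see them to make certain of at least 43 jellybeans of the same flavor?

In the worst case we take at most 42 of each flavor, but all 21 grape, all 39 apple, all 15 vanilla, all 29 butterscotch, and all 5 cinnamon (fewer than 42), giving 21 + 39 + 15 + 29 + 42 + 5 = 151.
One more jellybean then forces some flavor to 43, so 151 + 1 = 152.

152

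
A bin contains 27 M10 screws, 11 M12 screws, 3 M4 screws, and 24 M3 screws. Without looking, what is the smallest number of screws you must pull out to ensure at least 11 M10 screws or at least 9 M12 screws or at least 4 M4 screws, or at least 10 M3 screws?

Each of the 4 sizes has its own threshold; avoid all of them simultaneously.
The worst case stops just short of every target: 10 M10, 8 M12, 3 M4, 9 M3 — 10 + 8 + 3 + 9 = 30 screws.
One more screw must push some size to its target, so 30 + 1 = 31.

31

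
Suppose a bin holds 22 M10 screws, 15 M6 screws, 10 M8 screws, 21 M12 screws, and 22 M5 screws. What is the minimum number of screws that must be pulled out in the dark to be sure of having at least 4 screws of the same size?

16

Treat the 5 sizes as pigeonholes.
The worst case takes 3 screws of each size without reaching 4 of any: 5 × 3 = 15.
The next screw must bring some size to 4, so 15 + 1 = 16.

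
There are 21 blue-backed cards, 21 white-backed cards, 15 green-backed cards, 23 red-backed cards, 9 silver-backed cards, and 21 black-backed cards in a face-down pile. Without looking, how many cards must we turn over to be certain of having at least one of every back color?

102

The hardest back color to obtain is silver-backed: we could draw every other card first — 110 − 9 = 101 cards — without a single silver-backed one.
The next draw must be silver-backed, so 101 + 1 = 102.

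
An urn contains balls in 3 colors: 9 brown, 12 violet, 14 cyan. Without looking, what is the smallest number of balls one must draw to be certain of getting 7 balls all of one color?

19

Treat the 3 colors as pigeonholes.
The worst case takes 6 balls of each color without reaching 7 of any: 3 × 6 = 18.
The next ball must bring some color to 7, so 18 + 1 = 19.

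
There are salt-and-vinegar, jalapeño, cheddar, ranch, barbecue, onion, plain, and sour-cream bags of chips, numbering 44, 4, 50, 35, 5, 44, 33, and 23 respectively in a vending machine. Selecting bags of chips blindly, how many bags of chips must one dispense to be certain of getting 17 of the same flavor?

Treat the 8 flavors as pigeonholes.
In the worst case we take at most 16 of each flavor, but all 4 jalapeño and all 5 barbecue (fewer than 16), giving 16 + 4 + 16 + 16 + 5 + 16 + 16 + 16 = 105.
One more bag of chips then forces some flavor to 17, so 105 + 1 = 106.

106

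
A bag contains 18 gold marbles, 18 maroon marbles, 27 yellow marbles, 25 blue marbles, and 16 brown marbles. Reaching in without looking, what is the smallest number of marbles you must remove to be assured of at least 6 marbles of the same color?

26

The worst case takes 5 marbles of each color without reaching 6 of any: 5 × 5 = 25.
The next marble must bring some color to 6, so 25 + 1 = 26.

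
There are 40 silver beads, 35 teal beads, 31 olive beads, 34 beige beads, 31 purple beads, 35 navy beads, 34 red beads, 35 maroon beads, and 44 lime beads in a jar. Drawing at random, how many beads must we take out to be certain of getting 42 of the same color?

In the worst case we take at most 41 of each color, but all 40 silver, all 35 teal, all 31 olive, all 34 beige, all 31 purple, all 35 navy, all 34 red, and all 35 maroon (fewer than 41), giving 40 + 35 + 31 + 34 + 31 + 35 + 34 + 35 + 41 = 316.
One more bead then forces some color to 42, so 316 + 1 = 317.

317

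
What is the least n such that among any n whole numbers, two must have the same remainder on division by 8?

Two integers differ by a multiple of 8 exactly when they share a remainder mod 8.
There are 8 residue classes mod 8, so 8 integers can all lie in distinct classes.
One more integer must repeat a residue, giving a difference divisible by 8. So n = 8 + 1 = 9.

9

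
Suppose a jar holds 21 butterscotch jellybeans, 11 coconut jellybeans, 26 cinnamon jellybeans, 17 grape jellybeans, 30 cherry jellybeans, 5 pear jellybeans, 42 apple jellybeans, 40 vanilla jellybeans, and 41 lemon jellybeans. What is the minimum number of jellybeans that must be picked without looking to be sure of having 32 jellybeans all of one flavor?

204

Treat the 9 flavors as pigeonholes.
In the worst case we take at most 31 of each flavor, but all 21 butterscotch, all 11 coconut, all 26 cinnamon, all 17 grape, all 30 cherry, and all 5 pear (fewer than 31), giving 21 + 11 + 26 + 17 + 30 + 5 + 31 + 31 + 31 = 203.
One more jellybean then forces some flavor to 32, so 203 + 1 = 204.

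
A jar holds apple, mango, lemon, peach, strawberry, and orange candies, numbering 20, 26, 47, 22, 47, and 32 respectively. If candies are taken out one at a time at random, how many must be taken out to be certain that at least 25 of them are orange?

To avoid orange candies as long as possible, exhaust the other 5 flavors first.
The worst case draws every non-orange candy first: 20 + 26 + 47 + 22 + 47 = 162.
The next 25 draws are then forced to be orange, giving 162 + 25 = 187.

187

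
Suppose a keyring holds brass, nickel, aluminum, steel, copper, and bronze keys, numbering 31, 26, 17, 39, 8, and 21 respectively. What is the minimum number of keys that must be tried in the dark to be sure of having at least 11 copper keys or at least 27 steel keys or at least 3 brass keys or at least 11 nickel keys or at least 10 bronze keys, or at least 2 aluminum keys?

57

The worst case stops just short of every target: 2 brass, 10 nickel, 1 aluminum, 26 steel, all 8 copper, 9 bronze — 2 + 10 + 1 + 26 + 8 + 9 = 56 keys.
One more key must push some type to its target, so 56 + 1 = 57.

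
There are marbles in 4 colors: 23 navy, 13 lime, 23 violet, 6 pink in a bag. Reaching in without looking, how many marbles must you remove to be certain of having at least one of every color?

60

The hardest color to obtain is pink: we could draw every other marble first — 65 − 6 = 59 marbles — without a single pink one.
The next draw must be pink, so 59 + 1 = 60.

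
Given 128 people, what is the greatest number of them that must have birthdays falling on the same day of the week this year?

19

The 128 people fall into 7 days of the week.
If each of the 7 days of the week held at most 18, the total would be at most 7 × 18 = 126 < 128, a contradiction.
So at least one holds ⌈128/7⌉ = 19.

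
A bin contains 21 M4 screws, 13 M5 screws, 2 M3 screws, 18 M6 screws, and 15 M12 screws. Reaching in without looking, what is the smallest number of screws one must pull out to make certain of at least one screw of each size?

68

The hardest size to obtain is M3: we could draw every other screw first — 69 − 2 = 67 screws — without a single M3 one.
The next draw must be M3, so 67 + 1 = 68.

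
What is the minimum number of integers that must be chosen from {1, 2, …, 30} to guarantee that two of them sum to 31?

16

Partition {1, …, 30} into 15 pairs: {1,30}, {2,29}, …, {15,16}.
Choosing 15 integers — say the integers 1 through 15 — takes one from each pair and avoids the property.
Choosing 16 forces two into the same pair by pigeonhole, and those sum to 31. So 16.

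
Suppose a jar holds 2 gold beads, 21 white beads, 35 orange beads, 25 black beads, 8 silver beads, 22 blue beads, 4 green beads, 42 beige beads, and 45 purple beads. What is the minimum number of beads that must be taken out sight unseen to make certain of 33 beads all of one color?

Treat the 9 colors as pigeonholes.
In the worst case we take at most 32 of each color, but all 2 gold, all 21 white, all 25 black, all 8 silver, all 22 blue, and all 4 green (fewer than 32), giving 2 + 21 + 32 + 25 + 8 + 22 + 4 + 32 + 32 = 178.
One more bead then forces some color to 33, so 178 + 1 = 179.

179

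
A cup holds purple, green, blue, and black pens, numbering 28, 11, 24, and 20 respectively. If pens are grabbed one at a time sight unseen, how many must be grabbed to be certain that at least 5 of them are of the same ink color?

The worst case takes 4 pens of each ink color without reaching 5 of any: 4 × 4 = 16.
The next pen must bring some ink color to 5, so 16 + 1 = 17.

17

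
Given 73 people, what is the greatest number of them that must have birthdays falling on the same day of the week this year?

There are 7 days of the week, which serve as the pigeonholes.
If each of the 7 days of the week held at most 10, the total would be at most 7 × 10 = 70 < 73, a contradiction.
So at least one holds ⌈73/7⌉ = 11.

11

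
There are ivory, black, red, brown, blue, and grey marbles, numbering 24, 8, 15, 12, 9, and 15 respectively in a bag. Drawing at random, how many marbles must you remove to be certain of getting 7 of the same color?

37

The worst case takes 6 marbles of each color without reaching 7 of any: 6 × 6 = 36.
The next marble must bring some color to 7, so 36 + 1 = 37.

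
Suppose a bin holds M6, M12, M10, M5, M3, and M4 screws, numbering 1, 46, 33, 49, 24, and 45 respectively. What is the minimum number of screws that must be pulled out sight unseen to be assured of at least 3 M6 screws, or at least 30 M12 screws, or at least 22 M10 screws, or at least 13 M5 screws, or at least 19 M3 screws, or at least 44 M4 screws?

The worst case stops just short of every target: all 1 M6, 29 M12, 21 M10, 12 M5, 18 M3, 43 M4 — 1 + 29 + 21 + 12 + 18 + 43 = 124 screws.
One more screw must push some size to its target, so 124 + 1 = 125.

125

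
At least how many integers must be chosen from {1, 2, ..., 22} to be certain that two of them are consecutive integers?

12

Partition {1, …, 22} into 11 pairs: {1,2}, {3,4}, …, {21,22}.
Choosing 11 integers — say the 11 even numbers 2, 4, …, 22 — takes one from each pair and avoids the property.
Choosing 12 forces two into the same pair by pigeonhole, and those are consecutive. So 12.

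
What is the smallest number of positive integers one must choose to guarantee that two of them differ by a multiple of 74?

Use the pigeonhole principle on residue classes: two integers differ by a multiple of 74 exactly when they share a remainder mod 74.
There are 74 residue classes mod 74, so 74 integers can all lie in distinct classes.
One more integer must repeat a residue, giving a difference divisible by 74. So n = 74 + 1 = 75.

75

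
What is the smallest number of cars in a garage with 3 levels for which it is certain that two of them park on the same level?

There are 3 levels acting as pigeonholes.
With 3 cars we could place one in each, avoiding any repeat.
One more forces some class to hold 2, so 3 + 1 = 4.

4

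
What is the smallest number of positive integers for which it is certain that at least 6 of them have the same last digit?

There are 10 possible last digits acting as pigeonholes.
With 10 × 5 = 50 positive integers we could place exactly 5 in each, with no class reaching 6.
One more forces some class to hold 6, so 50 + 1 = 51.

51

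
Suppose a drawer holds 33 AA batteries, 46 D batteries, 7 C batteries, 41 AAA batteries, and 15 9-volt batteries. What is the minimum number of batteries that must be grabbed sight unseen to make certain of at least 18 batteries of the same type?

74

In the worst case we take at most 17 of each type, but all 7 C and all 15 9-volt (fewer than 17), giving 17 + 17 + 7 + 17 + 15 = 73.
One more battery then forces some type to 18, so 73 + 1 = 74.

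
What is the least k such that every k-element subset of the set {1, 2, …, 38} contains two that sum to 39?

Partition {1, …, 38} into 19 pairs: {1,38}, {2,37}, …, {19,20}.
Choosing 19 integers — say the integers 1 through 19 — takes one from each pair and avoids the property.
Choosing 20 forces two into the same pair by pigeonhole, and those sum to 39. So 20.

20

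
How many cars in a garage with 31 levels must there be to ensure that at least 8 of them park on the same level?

218

There are 31 levels acting as pigeonholes.
With 31 × 7 = 217 cars we could place exactly 7 in each, with no class reaching 8.
One more forces some class to hold 8, so 217 + 1 = 218.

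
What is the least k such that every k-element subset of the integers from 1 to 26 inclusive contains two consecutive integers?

Partition {1, …, 26} into 13 pairs: {1,2}, {3,4}, …, {25,26}.
Choosing 13 integers — say the 13 even numbers 2, 4, …, 26 — takes one from each pair and avoids the property.
Choosing 14 forces two into the same pair by pigeonhole, and those are consecutive. So 14.

14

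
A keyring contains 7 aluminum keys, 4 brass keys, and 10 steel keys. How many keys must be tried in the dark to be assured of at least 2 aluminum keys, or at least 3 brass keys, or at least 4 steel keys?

7

Each of the 3 types has its own threshold; avoid all of them simultaneously.
The worst case stops just short of every target: 1 aluminum, 2 brass, 3 steel — 1 + 2 + 3 = 6 keys.
One more key must push some type to its target, so 6 + 1 = 7.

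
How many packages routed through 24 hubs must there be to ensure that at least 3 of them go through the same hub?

49

There are 24 hubs acting as pigeonholes.
With 24 × 2 = 48 packages we could place exactly 2 in each, with no class reaching 3.
One more forces some class to hold 3, so 48 + 1 = 49.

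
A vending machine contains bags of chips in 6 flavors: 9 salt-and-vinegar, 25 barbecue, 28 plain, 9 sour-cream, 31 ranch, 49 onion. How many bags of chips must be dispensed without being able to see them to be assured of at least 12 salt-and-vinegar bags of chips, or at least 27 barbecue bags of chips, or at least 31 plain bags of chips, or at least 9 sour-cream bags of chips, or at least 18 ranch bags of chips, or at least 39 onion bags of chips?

126

Each of the 6 flavors has its own threshold; avoid all of them simultaneously.
The worst case stops just short of every target: all 9 salt-and-vinegar, all 25 barbecue, all 28 plain, 8 sour-cream, 17 ranch, 38 onion — 9 + 25 + 28 + 8 + 17 + 38 = 125 bags of chips.
One more bag of chips must push some flavor to its target, so 125 + 1 = 126.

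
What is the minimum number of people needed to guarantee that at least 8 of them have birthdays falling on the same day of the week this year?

50

There are 7 days of the week acting as pigeonholes.
With 7 × 7 = 49 people we could place exactly 7 in each, with no class reaching 8.
One more forces some class to hold 8, so 49 + 1 = 50.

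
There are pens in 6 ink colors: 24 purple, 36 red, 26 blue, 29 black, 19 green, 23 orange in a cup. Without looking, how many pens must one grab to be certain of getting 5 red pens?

126

The worst case draws every non-red pen first: 24 + 26 + 29 + 19 + 23 = 121.
The next 5 draws are then forced to be red, giving 121 + 5 = 126.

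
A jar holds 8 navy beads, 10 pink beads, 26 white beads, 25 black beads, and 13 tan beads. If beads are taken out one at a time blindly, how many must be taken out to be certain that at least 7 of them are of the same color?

31

The worst case takes 6 beads of each color without reaching 7 of any: 5 × 6 = 30.
The next bead must bring some color to 7, so 30 + 1 = 31.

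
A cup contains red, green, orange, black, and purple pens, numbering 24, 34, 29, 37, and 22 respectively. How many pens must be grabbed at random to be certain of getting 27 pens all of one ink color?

Treat the 5 ink colors as pigeonholes.
In the worst case we take at most 26 of each ink color, but all 24 red and all 22 purple (fewer than 26), giving 24 + 26 + 26 + 26 + 22 = 124.
One more pen then forces some ink color to 27, so 124 + 1 = 125.

125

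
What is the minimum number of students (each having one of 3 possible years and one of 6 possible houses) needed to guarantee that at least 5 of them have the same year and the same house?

73

There are 3 × 6 = 18 (year, house) combinations acting as pigeonholes.
With 18 × 4 = 72 students we could place exactly 4 in each, with no (year, house) pair reaching 5.
One more forces some (year, house) pair to hold 5, so 72 + 1 = 73.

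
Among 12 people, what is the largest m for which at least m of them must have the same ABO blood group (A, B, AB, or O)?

3

There are 4 ABO blood groups, which serve as the pigeonholes.
If each of the 4 ABO blood groups held at most 2, the total would be at most 4 × 2 = 8 < 12, a contradiction.
So at least one holds ⌈12/4⌉ = 3.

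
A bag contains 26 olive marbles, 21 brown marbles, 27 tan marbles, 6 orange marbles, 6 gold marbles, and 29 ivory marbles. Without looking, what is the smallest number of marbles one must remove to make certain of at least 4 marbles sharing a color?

19

The worst case takes 3 marbles of each color without reaching 4 of any: 6 × 3 = 18.
The next marble must bring some color to 4, so 18 + 1 = 19.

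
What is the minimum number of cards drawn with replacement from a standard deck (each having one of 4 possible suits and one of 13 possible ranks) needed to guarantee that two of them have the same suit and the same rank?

There are 4 × 13 = 52 (suit, rank) combinations acting as pigeonholes.
With 52 cards drawn with replacement from a standard deck we could place one in each, avoiding any repeat.
One more forces some (suit, rank) pair to hold 2, so 52 + 1 = 53.

53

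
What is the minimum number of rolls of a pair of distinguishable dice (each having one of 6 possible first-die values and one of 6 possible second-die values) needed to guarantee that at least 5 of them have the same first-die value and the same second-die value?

145

There are 6 × 6 = 36 (first-die value, second-die value) combinations acting as pigeonholes.
With 36 × 4 = 144 rolls of a pair of distinguishable dice we could place exactly 4 in each, with no (first-die value, second-die value) pair reaching 5.
One more forces some (first-die value, second-die value) pair to hold 5, so 144 + 1 = 145.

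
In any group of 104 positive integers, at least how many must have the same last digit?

11

The 104 positive integers fall into 10 possible last digits.
If each of the 10 possible last digits held at most 10, the total would be at most 10 × 10 = 100 < 104, a contradiction.
So at least one holds ⌈104/10⌉ = 11.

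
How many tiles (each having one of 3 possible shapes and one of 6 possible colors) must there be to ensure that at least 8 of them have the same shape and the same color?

There are 3 × 6 = 18 (shape, color) combinations acting as pigeonholes.
With 18 × 7 = 126 tiles we could place exactly 7 in each, with no (shape, color) pair reaching 8.
One more forces some (shape, color) pair to hold 8, so 126 + 1 = 127.

127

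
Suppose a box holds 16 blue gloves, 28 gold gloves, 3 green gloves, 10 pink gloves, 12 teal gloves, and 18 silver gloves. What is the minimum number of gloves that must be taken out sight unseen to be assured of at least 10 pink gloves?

87

To avoid pink gloves as long as possible, exhaust the other 5 colors first.
The worst case draws every non-pink glove first: 16 + 28 + 3 + 12 + 18 = 77.
The next 10 draws are then forced to be pink, giving 77 + 10 = 87.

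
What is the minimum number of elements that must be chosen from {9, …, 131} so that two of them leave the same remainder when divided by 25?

26

Group the integers by remainder mod 25; there are 25 residue classes, each nonempty in this range.
Choosing one from each class (25 integers) avoids any shared remainder.
One more choice must repeat a class, so two differ by a multiple of 25. Hence 25 + 1 = 26.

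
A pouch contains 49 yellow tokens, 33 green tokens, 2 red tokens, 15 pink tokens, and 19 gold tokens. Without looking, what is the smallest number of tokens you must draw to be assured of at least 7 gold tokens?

106

To avoid gold tokens as long as possible, exhaust the other 4 colors first.
The worst case draws every non-gold token first: 49 + 33 + 2 + 15 = 99.
The next 7 draws are then forced to be gold, giving 99 + 7 = 106.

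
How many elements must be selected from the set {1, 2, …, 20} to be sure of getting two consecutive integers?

Partition {1, …, 20} into 10 pairs: {1,2}, {3,4}, …, {19,20}.
Choosing 10 integers — say the 10 even numbers 2, 4, …, 20 — takes one from each pair and avoids the property.
Choosing 11 forces two into the same pair by pigeonhole, and those are consecutive. So 11.

11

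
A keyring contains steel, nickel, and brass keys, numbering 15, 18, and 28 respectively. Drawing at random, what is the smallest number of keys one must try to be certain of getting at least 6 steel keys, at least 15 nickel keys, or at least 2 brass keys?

21

The worst case stops just short of every target: 5 steel, 14 nickel, 1 brass — 5 + 14 + 1 = 20 keys.
One more key must push some type to its target, so 20 + 1 = 21.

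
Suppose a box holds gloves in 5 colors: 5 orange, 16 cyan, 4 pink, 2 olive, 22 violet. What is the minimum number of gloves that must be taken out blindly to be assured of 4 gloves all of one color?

15

Treat the 5 colors as pigeonholes.
In the worst case we take at most 3 of each color, but all 2 olive (fewer than 3), giving 3 + 3 + 3 + 2 + 3 = 14.
One more glove then forces some color to 4, so 14 + 1 = 15.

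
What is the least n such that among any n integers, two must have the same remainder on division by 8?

9

Two integers differ by a multiple of 8 exactly when they share a remainder mod 8.
There are 8 residue classes mod 8, so 8 integers can all lie in distinct classes.
One more integer must repeat a residue, giving a difference divisible by 8. So n = 8 + 1 = 9.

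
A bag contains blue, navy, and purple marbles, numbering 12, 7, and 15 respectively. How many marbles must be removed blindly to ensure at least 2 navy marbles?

The worst case draws every non-navy marble first: 12 + 15 = 27.
The next 2 draws are then forced to be navy, giving 27 + 2 = 29.

29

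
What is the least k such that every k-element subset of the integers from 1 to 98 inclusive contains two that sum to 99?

50

Partition {1, …, 98} into 49 pairs: {1,98}, {2,97}, …, {49,50}.
Choosing 49 integers — say the integers 1 through 49 — takes one from each pair and avoids the property.
Choosing 50 forces two into the same pair by pigeonhole, and those sum to 99. So 50.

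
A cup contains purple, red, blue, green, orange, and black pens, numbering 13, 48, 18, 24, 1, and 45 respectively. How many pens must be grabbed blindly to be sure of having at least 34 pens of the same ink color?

123

Treat the 6 ink colors as pigeonholes.
In the worst case we take at most 33 of each ink color, but all 13 purple, all 18 blue, all 24 green, and all 1 orange (fewer than 33), giving 13 + 33 + 18 + 24 + 1 + 33 = 122.
One more pen then forces some ink color to 34, so 122 + 1 = 123.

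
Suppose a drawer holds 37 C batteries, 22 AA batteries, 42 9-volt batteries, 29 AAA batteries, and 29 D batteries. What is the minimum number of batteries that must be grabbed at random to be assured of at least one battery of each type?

138

The hardest type to obtain is AA: we could draw every other battery first — 159 − 22 = 137 batteries — without a single AA one.
The next draw must be AA, so 137 + 1 = 138.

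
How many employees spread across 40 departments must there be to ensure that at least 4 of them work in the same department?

There are 40 departments acting as pigeonholes.
With 40 × 3 = 120 employees we could place exactly 3 in each, with no class reaching 4.
One more forces some class to hold 4, so 120 + 1 = 121.

121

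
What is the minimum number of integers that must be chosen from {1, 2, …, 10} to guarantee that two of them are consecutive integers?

Partition {1, …, 10} into 5 pairs: {1,2}, {3,4}, …, {9,10}.
Choosing 5 integers — say the 5 even numbers 2, 4, …, 10 — takes one from each pair and avoids the property.
Choosing 6 forces two into the same pair by pigeonhole, and those are consecutive. So 6.

6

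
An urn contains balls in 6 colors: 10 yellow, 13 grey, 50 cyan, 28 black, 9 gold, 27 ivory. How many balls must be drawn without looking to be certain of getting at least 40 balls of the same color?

127

Treat the 6 colors as pigeonholes.
In the worst case we take at most 39 of each color, but all 10 yellow, all 13 grey, all 28 black, all 9 gold, and all 27 ivory (fewer than 39), giving 10 + 13 + 39 + 28 + 9 + 27 = 126.
One more ball then forces some color to 40, so 126 + 1 = 127.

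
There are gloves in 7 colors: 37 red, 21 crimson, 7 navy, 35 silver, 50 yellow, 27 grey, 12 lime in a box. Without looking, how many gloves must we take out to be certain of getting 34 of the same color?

In the worst case we take at most 33 of each color, but all 21 crimson, all 7 navy, all 27 grey, and all 12 lime (fewer than 33), giving 33 + 21 + 7 + 33 + 33 + 27 + 12 = 166.
One more glove then forces some color to 34, so 166 + 1 = 167.

167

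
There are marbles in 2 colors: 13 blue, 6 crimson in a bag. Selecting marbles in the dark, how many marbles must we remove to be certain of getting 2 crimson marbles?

15

The worst case draws every non-crimson marble first: 13.
The next 2 draws are then forced to be crimson, giving 13 + 2 = 15.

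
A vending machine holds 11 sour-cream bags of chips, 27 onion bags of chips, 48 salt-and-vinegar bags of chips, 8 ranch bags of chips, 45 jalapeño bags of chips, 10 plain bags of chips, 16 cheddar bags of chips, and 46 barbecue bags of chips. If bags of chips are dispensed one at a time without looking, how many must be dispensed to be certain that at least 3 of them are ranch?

The worst case draws every non-ranch bag of chips first: 11 + 27 + 48 + 45 + 10 + 16 + 46 = 203.
The next 3 draws are then forced to be ranch, giving 203 + 3 = 206.

206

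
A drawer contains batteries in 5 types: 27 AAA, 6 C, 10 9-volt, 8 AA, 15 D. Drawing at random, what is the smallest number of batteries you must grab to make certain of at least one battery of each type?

61

The hardest type to obtain is C: we could draw every other battery first — 66 − 6 = 60 batteries — without a single C one.
The next draw must be C, so 60 + 1 = 61.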